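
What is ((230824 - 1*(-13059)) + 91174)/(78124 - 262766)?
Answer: -335057/184642 ≈ -1.8146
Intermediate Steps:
((230824 - 1*(-13059)) + 91174)/(78124 - 262766) = ((230824 + 13059) + 91174)/(-184642) = (243883 + 91174)*(-1/184642) = 335057*(-1/184642) = -335057/184642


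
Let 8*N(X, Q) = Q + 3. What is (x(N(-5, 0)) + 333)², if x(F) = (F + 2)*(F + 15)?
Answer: 559275201/4096 ≈ 1.3654e+5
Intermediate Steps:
N(X, Q) = 3/8 + Q/8 (N(X, Q) = (Q + 3)/8 = (3 + Q)/8 = 3/8 + Q/8)
x(F) = (2 + F)*(15 + F)
(x(N(-5, 0)) + 333)² = ((30 + (3/8 + (⅛)*0)² + 17*(3/8 + (⅛)*0)) + 333)² = ((30 + (3/8 + 0)² + 17*(3/8 + 0)) + 333)² = ((30 + (3/8)² + 17*(3/8)) + 333)² = ((30 + 9/64 + 51/8) + 333)² = (2337/64 + 333)² = (23649/64)² = 559275201/4096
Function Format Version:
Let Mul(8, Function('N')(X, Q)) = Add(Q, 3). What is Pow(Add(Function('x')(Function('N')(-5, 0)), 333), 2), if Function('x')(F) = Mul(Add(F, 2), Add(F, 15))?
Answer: Rational(559275201, 4096) ≈ 1.3654e+5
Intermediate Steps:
Function('N')(X, Q) = Add(Rational(3, 8), Mul(Rational(1, 8), Q)) (Function('N')(X, Q) = Mul(Rational(1, 8), Add(Q, 3)) = Mul(Rational(1, 8), Add(3, Q)) = Add(Rational(3, 8), Mul(Rational(1, 8), Q)))
Function('x')(F) = Mul(Add(2, F), Add(15, F))
Pow(Add(Function('x')(Function('N')(-5, 0)), 333), 2) = Pow(Add(Add(30, Pow(Add(Rational(3, 8), Mul(Rational(1, 8), 0)), 2), Mul(17, Add(Rational(3, 8), Mul(Rational(1, 8), 0)))), 333), 2) = Pow(Add(Add(30, Pow(Add(Rational(3, 8), 0), 2), Mul(17, Add(Rational(3, 8), 0))), 333), 2) = Pow(Add(Add(30, Pow(Rational(3, 8), 2), Mul(17, Rational(3, 8))), 333), 2) = Pow(Add(Add(30, Rational(9, 64), Rational(51, 8)), 333), 2) = Pow(Add(Rational(2337, 64), 333), 2) = Pow(Rational(23649, 64), 2) = Rational(559275201, 4096)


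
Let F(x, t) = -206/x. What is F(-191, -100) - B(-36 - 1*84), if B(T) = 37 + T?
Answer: 16059/191 ≈ 84.078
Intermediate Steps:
F(-191, -100) - B(-36 - 1*84) = -206/(-191) - (37 + (-36 - 1*84)) = -206*(-1/191) - (37 + (-36 - 84)) = 206/191 - (37 - 120) = 206/191 - 1*(-83) = 206/191 + 83 = 16059/191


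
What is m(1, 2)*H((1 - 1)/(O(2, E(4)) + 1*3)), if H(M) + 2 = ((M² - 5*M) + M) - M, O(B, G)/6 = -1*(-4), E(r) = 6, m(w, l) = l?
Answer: -4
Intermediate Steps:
O(B, G) = 24 (O(B, G) = 6*(-1*(-4)) = 6*4 = 24)
H(M) = -2 + M² - 5*M (H(M) = -2 + (((M² - 5*M) + M) - M) = -2 + ((M² - 4*M) - M) = -2 + (M² - 5*M) = -2 + M² - 5*M)
m(1, 2)*H((1 - 1)/(O(2, E(4)) + 1*3)) = 2*(-2 + ((1 - 1)/(24 + 1*3))² - 5*(1 - 1)/(24 + 1*3)) = 2*(-2 + (0/(24 + 3))² - 0/(24 + 3)) = 2*(-2 + (0/27)² - 0/27) = 2*(-2 + (0*(1/27))² - 0/27) = 2*(-2 + 0² - 5*0) = 2*(-2 + 0 + 0) = 2*(-2) = -4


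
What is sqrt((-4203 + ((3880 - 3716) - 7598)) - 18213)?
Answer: 5*I*sqrt(1194) ≈ 172.77*I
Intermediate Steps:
sqrt((-4203 + ((3880 - 3716) - 7598)) - 18213) = sqrt((-4203 + (164 - 7598)) - 18213) = sqrt((-4203 - 7434) - 18213) = sqrt(-11637 - 18213) = sqrt(-29850) = 5*I*sqrt(1194)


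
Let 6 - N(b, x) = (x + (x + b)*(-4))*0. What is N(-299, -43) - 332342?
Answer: -332336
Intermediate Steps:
N(b, x) = 6 (N(b, x) = 6 - (x + (x + b)*(-4))*0 = 6 - (x + (b + x)*(-4))*0 = 6 - (x + (-4*b - 4*x))*0 = 6 - (-4*b - 3*x)*0 = 6 - 1*0 = 6 + 0 = 6)
N(-299, -43) - 332342 = 6 - 332342 = -332336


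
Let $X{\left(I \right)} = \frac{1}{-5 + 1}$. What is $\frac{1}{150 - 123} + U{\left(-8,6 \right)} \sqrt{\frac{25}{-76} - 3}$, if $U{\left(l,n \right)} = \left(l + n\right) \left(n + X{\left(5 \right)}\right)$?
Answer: $\frac{1}{27} - \frac{23 i \sqrt{4807}}{76} \approx 0.037037 - 20.982 i$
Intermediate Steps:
$X{\left(I \right)} = - \frac{1}{4}$ ($X{\left(I \right)} = \frac{1}{-4} = - \frac{1}{4}$)
$U{\left(l,n \right)} = \left(- \frac{1}{4} + n\right) \left(l + n\right)$ ($U{\left(l,n \right)} = \left(l + n\right) \left(n - \frac{1}{4}\right) = \left(l + n\right) \left(- \frac{1}{4} + n\right) = \left(- \frac{1}{4} + n\right) \left(l + n\right)$)
$\frac{1}{150 - 123} + U{\left(-8,6 \right)} \sqrt{\frac{25}{-76} - 3} = \frac{1}{150 - 123} + \left(6^{2} - -2 - \frac{3}{2} - 48\right) \sqrt{\frac{25}{-76} - 3} = \frac{1}{27} + \left(36 + 2 - \frac{3}{2} - 48\right) \sqrt{25 \left(- \frac{1}{76}\right) - 3} = \frac{1}{27} - \frac{23 \sqrt{- \frac{25}{76} - 3}}{2} = \frac{1}{27} - \frac{23 \sqrt{- \frac{253}{76}}}{2} = \frac{1}{27} - \frac{23 \frac{i \sqrt{4807}}{38}}{2} = \frac{1}{27} - \frac{23 i \sqrt{4807}}{76}$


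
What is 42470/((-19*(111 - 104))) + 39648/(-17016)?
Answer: -30330946/94297 ≈ -321.65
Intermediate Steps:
42470/((-19*(111 - 104))) + 39648/(-17016) = 42470/((-19*7)) + 39648*(-1/17016) = 42470/(-133) - 1652/709 = 42470*(-1/133) - 1652/709 = -42470/133 - 1652/709 = -30330946/94297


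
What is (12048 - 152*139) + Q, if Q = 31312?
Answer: 22232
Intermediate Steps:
(12048 - 152*139) + Q = (12048 - 152*139) + 31312 = (12048 - 1*21128) + 31312 = (12048 - 21128) + 31312 = -9080 + 31312 = 22232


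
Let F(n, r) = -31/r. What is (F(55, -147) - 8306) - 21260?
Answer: -4346171/147 ≈ -29566.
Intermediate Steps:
(F(55, -147) - 8306) - 21260 = (-31/(-147) - 8306) - 21260 = (-31*(-1/147) - 8306) - 21260 = (31/147 - 8306) - 21260 = -1220951/147 - 21260 = -4346171/147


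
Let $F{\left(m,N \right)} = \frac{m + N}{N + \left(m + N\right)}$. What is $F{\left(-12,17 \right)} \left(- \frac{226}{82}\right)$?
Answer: $- \frac{565}{902} \approx -0.62639$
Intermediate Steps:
$F{\left(m,N \right)} = \frac{N + m}{m + 2 N}$ ($F{\left(m,N \right)} = \frac{N + m}{N + \left(N + m\right)} = \frac{N + m}{m + 2 N}$)
$F{\left(-12,17 \right)} \left(- \frac{226}{82}\right) = \frac{17 - 12}{-12 + 2 \cdot 17} \left(- \frac{226}{82}\right) = \frac{1}{-12 + 34} \cdot 5 \left(\left(-226\right) \frac{1}{82}\right) = \frac{1}{22} \cdot 5 \left(- \frac{113}{41}\right) = \frac{5}{22} \left(- \frac{113}{41}\right) = - \frac{565}{902}$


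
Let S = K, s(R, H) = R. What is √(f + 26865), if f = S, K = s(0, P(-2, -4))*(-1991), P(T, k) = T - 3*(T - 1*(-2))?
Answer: 3*√2985 ≈ 163.91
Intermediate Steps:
P(T, k) = -6 - 2*T (P(T, k) = T - 3*(T + 2) = T - 3*(2 + T) = T + (-6 - 3*T) = -6 - 2*T)
K = 0 (K = 0*(-1991) = 0)
S = 0
f = 0
√(f + 26865) = √(0 + 26865) = √26865 = 3*√2985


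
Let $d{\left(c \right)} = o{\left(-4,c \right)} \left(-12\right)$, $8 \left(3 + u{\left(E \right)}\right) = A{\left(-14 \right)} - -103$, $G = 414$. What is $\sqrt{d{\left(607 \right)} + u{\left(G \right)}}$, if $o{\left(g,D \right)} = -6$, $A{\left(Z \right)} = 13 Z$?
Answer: $\frac{\sqrt{946}}{4} \approx 7.6893$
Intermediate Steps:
$u{\left(E \right)} = - \frac{103}{8}$ ($u{\left(E \right)} = -3 + \frac{13 \left(-14\right) - -103}{8} = -3 + \frac{-182 + 103}{8} = -3 + \frac{1}{8} \left(-79\right) = -3 - \frac{79}{8} = - \frac{103}{8}$)
$d{\left(c \right)} = 72$ ($d{\left(c \right)} = \left(-6\right) \left(-12\right) = 72$)
$\sqrt{d{\left(607 \right)} + u{\left(G \right)}} = \sqrt{72 - \frac{103}{8}} = \sqrt{\frac{473}{8}} = \frac{\sqrt{946}}{4}$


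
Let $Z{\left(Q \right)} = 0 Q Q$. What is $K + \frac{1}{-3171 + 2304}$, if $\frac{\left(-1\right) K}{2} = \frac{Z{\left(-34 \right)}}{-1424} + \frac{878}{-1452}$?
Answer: $\frac{42250}{34969} \approx 1.2082$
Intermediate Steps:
$Z{\left(Q \right)} = 0$ ($Z{\left(Q \right)} = 0 Q = 0$)
$K = \frac{439}{363}$ ($K = - 2 \left(\frac{0}{-1424} + \frac{878}{-1452}\right) = - 2 \left(0 \left(- \frac{1}{1424}\right) + 878 \left(- \frac{1}{1452}\right)\right) = - 2 \left(0 - \frac{439}{726}\right) = \left(-2\right) \left(- \frac{439}{726}\right) = \frac{439}{363} \approx 1.2094$)
$K + \frac{1}{-3171 + 2304} = \frac{439}{363} + \frac{1}{-3171 + 2304} = \frac{439}{363} + \frac{1}{-867} = \frac{439}{363} - \frac{1}{867} = \frac{42250}{34969}$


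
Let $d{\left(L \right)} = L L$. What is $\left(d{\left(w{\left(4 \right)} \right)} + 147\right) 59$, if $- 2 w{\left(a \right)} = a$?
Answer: $8909$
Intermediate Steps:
$w{\left(a \right)} = - \frac{a}{2}$
$d{\left(L \right)} = L^{2}$
$\left(d{\left(w{\left(4 \right)} \right)} + 147\right) 59 = \left(\left(\left(- \frac{1}{2}\right) 4\right)^{2} + 147\right) 59 = \left(\left(-2\right)^{2} + 147\right) 59 = \left(4 + 147\right) 59 = 151 \cdot 59 = 8909$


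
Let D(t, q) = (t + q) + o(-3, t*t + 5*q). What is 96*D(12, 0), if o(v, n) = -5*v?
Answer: 2592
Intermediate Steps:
D(t, q) = 15 + q + t (D(t, q) = (t + q) - 5*(-3) = (q + t) + 15 = 15 + q + t)
96*D(12, 0) = 96*(15 + 0 + 12) = 96*27 = 2592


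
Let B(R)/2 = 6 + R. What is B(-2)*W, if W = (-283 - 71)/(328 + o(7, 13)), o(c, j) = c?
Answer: -2832/335 ≈ -8.4537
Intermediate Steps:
B(R) = 12 + 2*R (B(R) = 2*(6 + R) = 12 + 2*R)
W = -354/335 (W = (-283 - 71)/(328 + 7) = -354/335 ≈ -1.0567)
B(-2)*W = (12 + 2*(-2))*(-354/335) = (12 - 4)*(-354/335) = 8*(-354/335) = -2832/335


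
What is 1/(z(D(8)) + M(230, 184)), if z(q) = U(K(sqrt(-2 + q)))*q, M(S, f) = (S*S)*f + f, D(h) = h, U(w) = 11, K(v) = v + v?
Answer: 1/9733872 ≈ 1.0273e-7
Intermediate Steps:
K(v) = 2*v
M(S, f) = f + f*S**2 (M(S, f) = S**2*f + f = f*S**2 + f = f + f*S**2)
z(q) = 11*q
1/(z(D(8)) + M(230, 184)) = 1/(11*8 + 184*(1 + 230**2)) = 1/(88 + 184*(1 + 52900)) = 1/(88 + 184*52901) = 1/(88 + 9733784) = 1/9733872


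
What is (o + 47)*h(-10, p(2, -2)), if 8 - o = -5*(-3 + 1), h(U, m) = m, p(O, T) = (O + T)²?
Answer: 0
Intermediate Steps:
o = -2 (o = 8 - (-5)*(-3 + 1) = 8 - (-5)*(-2) = 8 - 1*10 = 8 - 10 = -2)
(o + 47)*h(-10, p(2, -2)) = (-2 + 47)*(2 - 2)² = 45*0² = 45*0 = 0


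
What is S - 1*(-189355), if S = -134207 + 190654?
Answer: 245802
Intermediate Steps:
S = 56447
S - 1*(-189355) = 56447 - 1*(-189355) = 56447 + 189355 = 245802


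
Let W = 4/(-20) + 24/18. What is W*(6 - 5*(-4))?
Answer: 442/15 ≈ 29.467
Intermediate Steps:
W = 17/15 (W = 4*(-1/20) + 24*(1/18) = -⅕ + 4/3 = 17/15 ≈ 1.1333)
W*(6 - 5*(-4)) = 17*(6 - 5*(-4))/15 = 17*(6 + 20)/15 = (17/15)*26 = 442/15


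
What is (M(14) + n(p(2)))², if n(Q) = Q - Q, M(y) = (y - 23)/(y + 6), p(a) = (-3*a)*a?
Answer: 81/400 ≈ 0.20250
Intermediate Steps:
p(a) = -3*a²
M(y) = (-23 + y)/(6 + y)
n(Q) = 0
(M(14) + n(p(2)))² = ((-23 + 14)/(6 + 14) + 0)² = (-9/20 + 0)² = (-9/20)² = 81/400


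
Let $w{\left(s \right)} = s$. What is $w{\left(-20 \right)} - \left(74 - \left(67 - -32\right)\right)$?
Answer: $5$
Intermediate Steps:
$w{\left(-20 \right)} - \left(74 - \left(67 - -32\right)\right) = -20 - \left(74 - \left(67 - -32\right)\right) = -20 - \left(74 - \left(67 + 32\right)\right) = -20 - \left(74 - 99\right) = -20 - -25 = -20 + 25 = 5$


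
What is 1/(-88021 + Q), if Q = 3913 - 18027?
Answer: -1/102135 ≈ -9.7910e-6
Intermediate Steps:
Q = -14114
1/(-88021 + Q) = 1/(-88021 - 14114) = 1/(-102135) = -1/102135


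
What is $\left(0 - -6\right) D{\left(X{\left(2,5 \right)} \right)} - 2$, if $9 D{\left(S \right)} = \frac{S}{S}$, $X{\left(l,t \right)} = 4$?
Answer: $- \frac{4}{3} \approx -1.3333$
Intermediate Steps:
$D{\left(S \right)} = \frac{1}{9}$ ($D{\left(S \right)} = \frac{S \frac{1}{S}}{9} = \frac{1}{9} \cdot 1 = \frac{1}{9}$)
$\left(0 - -6\right) D{\left(X{\left(2,5 \right)} \right)} - 2 = \left(0 - -6\right) \frac{1}{9} - 2 = \left(0 + 6\right) \frac{1}{9} - 2 = 6 \cdot \frac{1}{9} - 2 = \frac{2}{3} - 2 = - \frac{4}{3}$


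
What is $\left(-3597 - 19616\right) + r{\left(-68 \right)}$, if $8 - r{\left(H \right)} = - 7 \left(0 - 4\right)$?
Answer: $-23233$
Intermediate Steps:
$r{\left(H \right)} = -20$ ($r{\left(H \right)} = 8 - - 7 \left(0 - 4\right) = 8 - \left(-7\right) \left(-4\right) = 8 - 28 = -20$)
$\left(-3597 - 19616\right) + r{\left(-68 \right)} = \left(-3597 - 19616\right) - 20 = -23213 - 20 = -23233$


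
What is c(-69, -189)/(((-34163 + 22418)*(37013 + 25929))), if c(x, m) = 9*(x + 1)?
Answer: 34/41069655 ≈ 8.2786e-7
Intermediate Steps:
c(x, m) = 9 + 9*x (c(x, m) = 9*(1 + x) = 9 + 9*x)
c(-69, -189)/(((-34163 + 22418)*(37013 + 25929))) = (9 + 9*(-69))/(((-34163 + 22418)*(37013 + 25929))) = (9 - 621)/((-11745*62942)) = -612/(-739253790) = -612*(-1/739253790) = 34/41069655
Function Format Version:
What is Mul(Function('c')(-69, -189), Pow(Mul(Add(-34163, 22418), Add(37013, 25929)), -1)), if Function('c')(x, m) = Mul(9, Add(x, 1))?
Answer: Rational(34, 41069655) ≈ 8.2786e-7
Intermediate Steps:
Function('c')(x, m) = Add(9, Mul(9, x)) (Function('c')(x, m) = Mul(9, Add(1, x)) = Add(9, Mul(9, x)))
Mul(Function('c')(-69, -189), Pow(Mul(Add(-34163, 22418), Add(37013, 25929)), -1)) = Mul(Add(9, Mul(9, -69)), Pow(Mul(Add(-34163, 22418), Add(37013, 25929)), -1)) = Mul(Add(9, -621), Pow(Mul(-11745, 62942), -1)) = Mul(-612, Pow(-739253790, -1)) = Mul(-612, Rational(-1, 739253790)) = Rational(34, 41069655)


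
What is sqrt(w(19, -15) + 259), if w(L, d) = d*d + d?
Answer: sqrt(469) ≈ 21.656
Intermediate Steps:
w(L, d) = d + d**2 (w(L, d) = d**2 + d = d + d**2)
sqrt(w(19, -15) + 259) = sqrt(-15*(1 - 15) + 259) = sqrt(-15*(-14) + 259) = sqrt(210 + 259) = sqrt(469)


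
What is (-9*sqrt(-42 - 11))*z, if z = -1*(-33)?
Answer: -297*I*sqrt(53) ≈ -2162.2*I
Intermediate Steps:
z = 33
(-9*sqrt(-42 - 11))*z = -9*sqrt(-42 - 11)*33 = -9*I*sqrt(53)*33 = -297*I*sqrt(53)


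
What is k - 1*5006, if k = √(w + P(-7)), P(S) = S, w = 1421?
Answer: -5006 + √1414 ≈ -4968.4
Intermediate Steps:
k = √1414 (k = √(1421 - 7) = √1414 ≈ 37.603)
k - 1*5006 = √1414 - 1*5006 = √1414 - 5006 = -5006 + √1414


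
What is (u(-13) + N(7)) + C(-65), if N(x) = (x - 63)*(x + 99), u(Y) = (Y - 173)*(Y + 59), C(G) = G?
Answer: -14557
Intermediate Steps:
u(Y) = (-173 + Y)*(59 + Y)
N(x) = (-63 + x)*(99 + x)
(u(-13) + N(7)) + C(-65) = ((-10207 + (-13)² - 114*(-13)) + (-6237 + 7² + 36*7)) - 65 = ((-10207 + 169 + 1482) + (-6237 + 49 + 252)) - 65 = (-8556 - 5936) - 65 = -14492 - 65 = -14557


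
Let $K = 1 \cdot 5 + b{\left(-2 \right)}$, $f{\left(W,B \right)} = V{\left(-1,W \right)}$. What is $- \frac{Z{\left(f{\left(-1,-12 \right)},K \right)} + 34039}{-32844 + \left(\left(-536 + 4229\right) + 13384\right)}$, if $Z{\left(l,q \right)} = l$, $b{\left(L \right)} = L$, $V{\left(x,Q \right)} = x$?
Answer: $\frac{34038}{15767} \approx 2.1588$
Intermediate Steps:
$f{\left(W,B \right)} = -1$
$K = 3$ ($K = 1 \cdot 5 - 2 = 5 - 2 = 3$)
$- \frac{Z{\left(f{\left(-1,-12 \right)},K \right)} + 34039}{-32844 + \left(\left(-536 + 4229\right) + 13384\right)} = - \frac{-1 + 34039}{-32844 + \left(\left(-536 + 4229\right) + 13384\right)} = - \frac{34038}{-32844 + \left(3693 + 13384\right)} = - \frac{34038}{-32844 + 17077} = - \frac{34038}{-15767} = - \frac{34038 \left(-1\right)}{15767} = \left(-1\right) \left(- \frac{34038}{15767}\right) = \frac{34038}{15767}$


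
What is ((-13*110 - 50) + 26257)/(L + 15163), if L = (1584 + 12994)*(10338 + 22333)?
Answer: 24777/476293001 ≈ 5.2020e-5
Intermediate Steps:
L = 476277838 (L = 14578*32671 = 476277838)
((-13*110 - 50) + 26257)/(L + 15163) = ((-13*110 - 50) + 26257)/(476277838 + 15163) = ((-1430 - 50) + 26257)/476293001 = (-1480 + 26257)*(1/476293001) = 24777*(1/476293001) = 24777/476293001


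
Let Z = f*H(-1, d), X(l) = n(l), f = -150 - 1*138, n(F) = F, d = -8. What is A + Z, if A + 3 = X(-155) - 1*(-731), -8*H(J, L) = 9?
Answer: 897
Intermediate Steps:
H(J, L) = -9/8 (H(J, L) = -1/8*9 = -9/8)
f = -288 (f = -150 - 138 = -288)
X(l) = l
A = 573 (A = -3 + (-155 - 1*(-731)) = -3 + (-155 + 731) = -3 + 576 = 573)
Z = 324 (Z = -288*(-9/8) = 324)
A + Z = 573 + 324 = 897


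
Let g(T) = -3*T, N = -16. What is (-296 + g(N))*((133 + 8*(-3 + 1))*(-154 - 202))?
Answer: 10329696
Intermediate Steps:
(-296 + g(N))*((133 + 8*(-3 + 1))*(-154 - 202)) = (-296 - 3*(-16))*((133 + 8*(-3 + 1))*(-154 - 202)) = (-296 + 48)*((133 + 8*(-2))*(-356)) = -248*(133 - 16)*(-356) = -29016*(-356) = -248*(-41652) = 10329696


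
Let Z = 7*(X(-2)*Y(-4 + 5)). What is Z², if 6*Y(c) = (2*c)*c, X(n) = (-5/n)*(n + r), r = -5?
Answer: 60025/36 ≈ 1667.4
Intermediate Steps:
X(n) = -5*(-5 + n)/n (X(n) = (-5/n)*(n - 5) = (-5/n)*(-5 + n) = -5*(-5 + n)/n)
Y(c) = c²/3 (Y(c) = ((2*c)*c)/6 = (2*c²)/6 = c²/3)
Z = -245/6 (Z = 7*((-5 + 25/(-2))*((-4 + 5)²/3)) = 7*((-5 + 25*(-½))*((⅓)*1²)) = 7*((-5 - 25/2)*((⅓)*1)) = 7*(-35/2*⅓) = 7*(-35/6) = -245/6 ≈ -40.833)
Z² = (-245/6)² = 60025/36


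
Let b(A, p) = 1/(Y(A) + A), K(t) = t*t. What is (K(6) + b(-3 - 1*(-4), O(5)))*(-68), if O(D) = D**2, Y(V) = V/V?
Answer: -2482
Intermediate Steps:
Y(V) = 1
K(t) = t**2
b(A, p) = 1/(1 + A)
(K(6) + b(-3 - 1*(-4), O(5)))*(-68) = (6**2 + 1/(1 + (-3 - 1*(-4))))*(-68) = (36 + 1/(1 + (-3 + 4)))*(-68) = (36 + 1/(1 + 1))*(-68) = (36 + 1/2)*(-68) = (73/2)*(-68) = -2482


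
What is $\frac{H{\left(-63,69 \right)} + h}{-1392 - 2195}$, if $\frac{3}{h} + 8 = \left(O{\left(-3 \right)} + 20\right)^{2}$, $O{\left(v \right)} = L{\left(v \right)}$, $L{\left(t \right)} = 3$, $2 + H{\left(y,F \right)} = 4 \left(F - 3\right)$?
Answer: $- \frac{136505}{1868827} \approx -0.073043$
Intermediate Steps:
$H{\left(y,F \right)} = -14 + 4 F$ ($H{\left(y,F \right)} = -2 + 4 \left(F - 3\right) = -2 + 4 \left(-3 + F\right) = -2 + \left(-12 + 4 F\right) = -14 + 4 F$)
$O{\left(v \right)} = 3$
$h = \frac{3}{521}$ ($h = \frac{3}{-8 + \left(3 + 20\right)^{2}} = \frac{3}{-8 + 23^{2}} = \frac{3}{-8 + 529} = \frac{3}{521} \approx 0.0057582$)
$\frac{H{\left(-63,69 \right)} + h}{-1392 - 2195} = \frac{\left(-14 + 4 \cdot 69\right) + \frac{3}{521}}{-1392 - 2195} = \frac{\left(-14 + 276\right) + \frac{3}{521}}{-3587} = \left(262 + \frac{3}{521}\right) \left(- \frac{1}{3587}\right) = \frac{136505}{521} \left(- \frac{1}{3587}\right) = - \frac{136505}{1868827}$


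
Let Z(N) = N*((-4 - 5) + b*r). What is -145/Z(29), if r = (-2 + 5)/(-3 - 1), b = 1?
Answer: 20/39 ≈ 0.51282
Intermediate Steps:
r = -3/4 (r = 3/(-4) = 3*(-1/4) = -3/4 ≈ -0.75000)
Z(N) = -39*N/4 (Z(N) = N*((-4 - 5) + 1*(-3/4)) = N*(-9 - 3/4) = N*(-39/4) = -39*N/4)
-145/Z(29) = -145/((-39/4*29)) = -145/(-1131/4) = -145*(-4/1131) = 20/39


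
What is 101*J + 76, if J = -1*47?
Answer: -4671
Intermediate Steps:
J = -47
101*J + 76 = 101*(-47) + 76 = -4747 + 76 = -4671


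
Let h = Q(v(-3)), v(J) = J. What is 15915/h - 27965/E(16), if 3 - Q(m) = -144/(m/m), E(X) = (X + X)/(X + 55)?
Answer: -97120475/1568 ≈ -61939.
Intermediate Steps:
E(X) = 2*X/(55 + X) (E(X) = (2*X)/(55 + X) = 2*X/(55 + X))
Q(m) = 147 (Q(m) = 3 - (-144)/(m/m) = 3 - (-144)/1 = 3 - (-144) = 3 - 1*(-144) = 3 + 144 = 147)
h = 147
15915/h - 27965/E(16) = 15915/147 - 27965/(2*16/(55 + 16)) = 15915*(1/147) - 27965/(2*16/71) = 5305/49 - 27965/(2*16*(1/71)) = 5305/49 - 27965/32/71 = 5305/49 - 27965*71/32 = 5305/49 - 1985515/32 = -97120475/1568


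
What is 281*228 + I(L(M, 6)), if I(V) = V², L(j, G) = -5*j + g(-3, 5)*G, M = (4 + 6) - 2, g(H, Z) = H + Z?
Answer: 64852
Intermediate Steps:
M = 8 (M = 10 - 2 = 8)
L(j, G) = -5*j + 2*G (L(j, G) = -5*j + (-3 + 5)*G = -5*j + 2*G)
281*228 + I(L(M, 6)) = 281*228 + (-5*8 + 2*6)² = 64068 + (-40 + 12)² = 64068 + (-28)² = 64068 + 784 = 64852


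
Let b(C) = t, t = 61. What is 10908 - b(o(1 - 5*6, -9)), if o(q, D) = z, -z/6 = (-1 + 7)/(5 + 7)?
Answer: 10847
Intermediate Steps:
z = -3 (z = -6*(-1 + 7)/(5 + 7) = -36/12 = -6*1/2 = -3)
o(q, D) = -3
b(C) = 61
10908 - b(o(1 - 5*6, -9)) = 10908 - 1*61 = 10908 - 61 = 10847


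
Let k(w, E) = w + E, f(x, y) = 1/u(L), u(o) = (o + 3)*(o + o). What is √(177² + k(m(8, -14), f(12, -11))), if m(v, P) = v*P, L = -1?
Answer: √124867/2 ≈ 176.68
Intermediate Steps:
m(v, P) = P*v
u(o) = 2*o*(3 + o) (u(o) = (3 + o)*(2*o) = 2*o*(3 + o))
f(x, y) = -¼ (f(x, y) = 1/(2*(-1)*(3 - 1)) = 1/(2*(-1)*2) = 1/(-4) = -¼)
k(w, E) = E + w
√(177² + k(m(8, -14), f(12, -11))) = √(177² + (-¼ - 14*8)) = √(31329 + (-¼ - 112)) = √(31329 - 449/4) = √(124867/4) = √124867/2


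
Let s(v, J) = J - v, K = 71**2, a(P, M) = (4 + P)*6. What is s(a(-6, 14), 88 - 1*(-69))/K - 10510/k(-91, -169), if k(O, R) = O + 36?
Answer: 10598041/55451 ≈ 191.12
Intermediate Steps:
a(P, M) = 24 + 6*P
K = 5041
k(O, R) = 36 + O
s(a(-6, 14), 88 - 1*(-69))/K - 10510/k(-91, -169) = ((88 - 1*(-69)) - (24 + 6*(-6)))/5041 - 10510/(36 - 91) = ((88 + 69) - (24 - 36))*(1/5041) - 10510/(-55) = (157 - 1*(-12))*(1/5041) - 10510*(-1/55) = (157 + 12)*(1/5041) + 2102/11 = 169*(1/5041) + 2102/11 = 169/5041 + 2102/11 = 10598041/55451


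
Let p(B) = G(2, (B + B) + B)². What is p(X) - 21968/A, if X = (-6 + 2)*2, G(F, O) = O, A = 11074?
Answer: 3178328/5537 ≈ 574.02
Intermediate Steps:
X = -8 (X = -4*2 = -8)
p(B) = 9*B² (p(B) = ((B + B) + B)² = (2*B + B)² = (3*B)² = 9*B²)
p(X) - 21968/A = 9*(-8)² - 21968/11074 = 9*64 - 21968/11074 = 576 - 1*10984/5537 = 576 - 10984/5537 = 3178328/5537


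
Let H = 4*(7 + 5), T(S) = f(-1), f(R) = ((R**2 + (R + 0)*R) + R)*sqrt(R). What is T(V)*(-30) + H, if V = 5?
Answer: 48 - 30*I ≈ 48.0 - 30.0*I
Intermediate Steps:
f(R) = sqrt(R)*(R + 2*R**2) (f(R) = ((R**2 + R*R) + R)*sqrt(R) = ((R**2 + R**2) + R)*sqrt(R) = (2*R**2 + R)*sqrt(R) = (R + 2*R**2)*sqrt(R) = sqrt(R)*(R + 2*R**2))
T(S) = I (T(S) = (-1)**(3/2)*(1 + 2*(-1)) = (-I)*(1 - 2) = -I*(-1) = I)
H = 48 (H = 4*12 = 48)
T(V)*(-30) + H = I*(-30) + 48 = -30*I + 48 = 48 - 30*I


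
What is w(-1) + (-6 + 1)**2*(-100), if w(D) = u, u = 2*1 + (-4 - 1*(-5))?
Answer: -2497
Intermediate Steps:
u = 3 (u = 2 + (-4 + 5) = 2 + 1 = 3)
w(D) = 3
w(-1) + (-6 + 1)**2*(-100) = 3 + (-6 + 1)**2*(-100) = 3 + (-5)**2*(-100) = 3 + 25*(-100) = 3 - 2500 = -2497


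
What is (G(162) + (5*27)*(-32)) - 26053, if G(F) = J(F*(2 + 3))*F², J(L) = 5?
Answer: 100847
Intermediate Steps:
G(F) = 5*F²
(G(162) + (5*27)*(-32)) - 26053 = (5*162² + (5*27)*(-32)) - 26053 = (5*26244 + 135*(-32)) - 26053 = (131220 - 4320) - 26053 = 126900 - 26053 = 100847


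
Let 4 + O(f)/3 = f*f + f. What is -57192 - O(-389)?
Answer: -509976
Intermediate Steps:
O(f) = -12 + 3*f + 3*f² (O(f) = -12 + 3*(f*f + f) = -12 + 3*(f² + f) = -12 + 3*(f + f²) = -12 + (3*f + 3*f²) = -12 + 3*f + 3*f²)
-57192 - O(-389) = -57192 - (-12 + 3*(-389) + 3*(-389)²) = -57192 - (-12 - 1167 + 3*151321) = -57192 - (-12 - 1167 + 453963) = -57192 - 1*452784 = -57192 - 452784 = -509976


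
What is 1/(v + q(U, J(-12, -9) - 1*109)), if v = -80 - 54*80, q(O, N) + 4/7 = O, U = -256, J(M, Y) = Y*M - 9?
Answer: -7/32596 ≈ -0.00021475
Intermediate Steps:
J(M, Y) = -9 + M*Y (J(M, Y) = M*Y - 9 = -9 + M*Y)
q(O, N) = -4/7 + O
v = -4400 (v = -80 - 4320 = -4400)
1/(v + q(U, J(-12, -9) - 1*109)) = 1/(-4400 + (-4/7 - 256)) = 1/(-4400 - 1796/7) = 1/(-32596/7) = -7/32596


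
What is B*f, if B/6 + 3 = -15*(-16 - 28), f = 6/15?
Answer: 7884/5 ≈ 1576.8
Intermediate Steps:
f = ⅖ (f = 6*(1/15) = ⅖ ≈ 0.40000)
B = 3942 (B = -18 + 6*(-15*(-16 - 28)) = -18 + 6*(-15*(-44)) = -18 + 6*660 = -18 + 3960 = 3942)
B*f = 3942*(⅖) = 7884/5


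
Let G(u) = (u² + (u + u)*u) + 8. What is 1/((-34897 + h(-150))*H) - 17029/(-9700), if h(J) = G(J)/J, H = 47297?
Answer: 2135193401533277/1216241470546100 ≈ 1.7556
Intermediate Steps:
G(u) = 8 + 3*u² (G(u) = (u² + (2*u)*u) + 8 = (u² + 2*u²) + 8 = 3*u² + 8 = 8 + 3*u²)
h(J) = (8 + 3*J²)/J
1/((-34897 + h(-150))*H) - 17029/(-9700) = 1/(-34897 + (3*(-150) + 8/(-150))*47297) - 17029/(-9700) = (1/47297)/(-34897 + (-450 + 8*(-1/150))) - 17029*(-1/9700) = (1/47297)/(-34897 + (-450 - 4/75)) + 17029/9700 = (1/47297)/(-34897 - 33754/75) + 17029/9700 = (1/47297)/(-2651029/75) + 17029/9700 = -75/2651029*1/47297 + 17029/9700 = -75/125385718613 + 17029/9700 = 2135193401533277/1216241470546100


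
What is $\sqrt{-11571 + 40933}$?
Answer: $\sqrt{29362} \approx 171.35$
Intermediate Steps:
$\sqrt{-11571 + 40933} = \sqrt{29362}$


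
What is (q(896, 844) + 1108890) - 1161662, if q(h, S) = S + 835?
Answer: -51093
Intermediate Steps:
q(h, S) = 835 + S
(q(896, 844) + 1108890) - 1161662 = ((835 + 844) + 1108890) - 1161662 = (1679 + 1108890) - 1161662 = 1110569 - 1161662 = -51093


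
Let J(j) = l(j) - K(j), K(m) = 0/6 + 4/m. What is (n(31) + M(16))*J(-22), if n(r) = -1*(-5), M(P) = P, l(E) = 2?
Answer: 504/11 ≈ 45.818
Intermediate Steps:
K(m) = 4/m (K(m) = 0*(⅙) + 4/m = 0 + 4/m = 4/m)
J(j) = 2 - 4/j
n(r) = 5
(n(31) + M(16))*J(-22) = (5 + 16)*(2 - 4/(-22)) = 21*(2 - 4*(-1/22)) = 21*(2 + 2/11) = 21*(24/11) = 504/11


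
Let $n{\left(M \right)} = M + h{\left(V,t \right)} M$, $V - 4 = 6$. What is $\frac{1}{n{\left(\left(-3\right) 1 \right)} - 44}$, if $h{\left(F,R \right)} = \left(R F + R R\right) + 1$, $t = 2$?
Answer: $- \frac{1}{122} \approx -0.0081967$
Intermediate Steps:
$V = 10$ ($V = 4 + 6 = 10$)
$h{\left(F,R \right)} = 1 + R^{2} + F R$ ($h{\left(F,R \right)} = \left(F R + R^{2}\right) + 1 = \left(R^{2} + F R\right) + 1 = 1 + R^{2} + F R$)
$n{\left(M \right)} = 26 M$ ($n{\left(M \right)} = M + \left(1 + 2^{2} + 10 \cdot 2\right) M = M + \left(1 + 4 + 20\right) M = M + 25 M = 26 M$)
$\frac{1}{n{\left(\left(-3\right) 1 \right)} - 44} = \frac{1}{26 \left(\left(-3\right) 1\right) - 44} = \frac{1}{26 \left(-3\right) - 44} = \frac{1}{-78 - 44} = \frac{1}{-122} = - \frac{1}{122}$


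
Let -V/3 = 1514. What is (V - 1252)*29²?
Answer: -4872754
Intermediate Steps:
V = -4542 (V = -3*1514 = -4542)
(V - 1252)*29² = (-4542 - 1252)*29² = -5794*841 = -4872754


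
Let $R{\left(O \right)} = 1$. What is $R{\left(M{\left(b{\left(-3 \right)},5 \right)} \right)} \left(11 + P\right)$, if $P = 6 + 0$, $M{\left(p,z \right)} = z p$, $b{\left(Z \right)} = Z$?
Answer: $17$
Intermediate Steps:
$M{\left(p,z \right)} = p z$
$P = 6$
$R{\left(M{\left(b{\left(-3 \right)},5 \right)} \right)} \left(11 + P\right) = 1 \left(11 + 6\right) = 1 \cdot 17 = 17$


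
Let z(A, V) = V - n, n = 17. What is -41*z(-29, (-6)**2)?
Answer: -779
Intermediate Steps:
z(A, V) = -17 + V (z(A, V) = V - 1*17 = V - 17 = -17 + V)
-41*z(-29, (-6)**2) = -41*(-17 + (-6)**2) = -41*(-17 + 36) = -41*19 = -779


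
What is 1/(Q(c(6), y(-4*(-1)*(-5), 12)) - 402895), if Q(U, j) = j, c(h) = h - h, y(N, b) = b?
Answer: -1/402883 ≈ -2.4821e-6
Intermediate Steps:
c(h) = 0
1/(Q(c(6), y(-4*(-1)*(-5), 12)) - 402895) = 1/(12 - 402895) = 1/(-402883) = -1/402883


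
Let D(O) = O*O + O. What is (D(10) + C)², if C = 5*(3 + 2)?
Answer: 18225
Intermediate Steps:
D(O) = O + O² (D(O) = O² + O = O + O²)
C = 25 (C = 5*5 = 25)
(D(10) + C)² = (10*(1 + 10) + 25)² = (10*11 + 25)² = (110 + 25)² = 135² = 18225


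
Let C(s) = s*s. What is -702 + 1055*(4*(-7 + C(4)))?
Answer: 37278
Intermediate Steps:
C(s) = s**2
-702 + 1055*(4*(-7 + C(4))) = -702 + 1055*(4*(-7 + 4**2)) = -702 + 1055*(4*(-7 + 16)) = -702 + 1055*(4*9) = -702 + 1055*36 = -702 + 37980 = 37278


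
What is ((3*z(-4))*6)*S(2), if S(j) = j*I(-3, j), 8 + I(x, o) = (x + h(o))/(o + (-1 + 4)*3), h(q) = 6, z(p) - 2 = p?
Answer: 6120/11 ≈ 556.36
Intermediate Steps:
z(p) = 2 + p
I(x, o) = -8 + (6 + x)/(9 + o) (I(x, o) = -8 + (x + 6)/(o + (-1 + 4)*3) = -8 + (6 + x)/(o + 3*3) = -8 + (6 + x)/(o + 9) = -8 + (6 + x)/(9 + o))
S(j) = j*(-69 - 8*j)/(9 + j) (S(j) = j*((-66 - 3 - 8*j)/(9 + j)) = j*((-69 - 8*j)/(9 + j)) = j*(-69 - 8*j)/(9 + j))
((3*z(-4))*6)*S(2) = ((3*(2 - 4))*6)*(-1*2*(69 + 8*2)/(9 + 2)) = ((3*(-2))*6)*(-1*2*(69 + 16)/11) = (-6*6)*(-1*2*1/11*85) = -36*(-170/11) = 6120/11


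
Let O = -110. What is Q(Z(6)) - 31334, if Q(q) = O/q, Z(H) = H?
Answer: -94057/3 ≈ -31352.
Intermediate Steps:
Q(q) = -110/q
Q(Z(6)) - 31334 = -110/6 - 31334 = -110*⅙ - 31334 = -55/3 - 31334 = -94057/3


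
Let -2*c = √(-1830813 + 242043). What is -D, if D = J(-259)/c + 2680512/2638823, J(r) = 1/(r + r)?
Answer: -2680512/2638823 + I*√176530/137163810 ≈ -1.0158 + 3.0632e-6*I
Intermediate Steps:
J(r) = 1/(2*r)
c = -3*I*√176530/2 (c = -√(-1830813 + 242043)/2 = -3*I*√176530/2 ≈ -630.23*I)
D = 2680512/2638823 - I*√176530/137163810 (D = ((½)/(-259))/((-3*I*√176530/2)) + 2680512/2638823 = ((½)*(-1/259))*(I*√176530/264795) + 2680512*(1/2638823) = -I*√176530/137163810 + 2680512/2638823 = 2680512/2638823 - I*√176530/137163810 ≈ 1.0158 - 3.0632e-6*I)
-D = -(2680512/2638823 - I*√176530/137163810) = -2680512/2638823 + I*√176530/137163810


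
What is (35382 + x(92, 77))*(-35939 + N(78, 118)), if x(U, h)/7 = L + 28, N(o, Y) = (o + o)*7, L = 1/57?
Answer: -70668078191/57 ≈ -1.2398e+9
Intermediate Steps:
L = 1/57 ≈ 0.017544
N(o, Y) = 14*o (N(o, Y) = (2*o)*7 = 14*o)
x(U, h) = 11179/57 (x(U, h) = 7*(1/57 + 28) = 7*(1597/57) = 11179/57)
(35382 + x(92, 77))*(-35939 + N(78, 118)) = (35382 + 11179/57)*(-35939 + 14*78) = 2027953*(-35939 + 1092)/57 = (2027953/57)*(-34847) = -70668078191/57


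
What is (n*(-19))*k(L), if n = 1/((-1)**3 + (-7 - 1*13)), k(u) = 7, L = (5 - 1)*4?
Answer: 19/3 ≈ 6.3333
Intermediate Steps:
L = 16 (L = 4*4 = 16)
n = -1/21 (n = 1/(-1 + (-7 - 13)) = 1/(-1 - 20) = 1/(-21) = -1/21 ≈ -0.047619)
(n*(-19))*k(L) = -1/21*(-19)*7 = (19/21)*7 = 19/3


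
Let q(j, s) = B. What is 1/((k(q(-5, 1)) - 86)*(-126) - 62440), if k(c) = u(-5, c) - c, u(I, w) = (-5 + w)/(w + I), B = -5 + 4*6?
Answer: -1/49336 ≈ -2.0269e-5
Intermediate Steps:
B = 19 (B = -5 + 24 = 19)
u(I, w) = (-5 + w)/(I + w)
q(j, s) = 19
k(c) = 1 - c (k(c) = (-5 + c)/(-5 + c) - c = 1 - c)
1/((k(q(-5, 1)) - 86)*(-126) - 62440) = 1/(((1 - 1*19) - 86)*(-126) - 62440) = 1/(((1 - 19) - 86)*(-126) - 62440) = 1/((-18 - 86)*(-126) - 62440) = 1/(-104*(-126) - 62440) = 1/(13104 - 62440) = 1/(-49336) = -1/49336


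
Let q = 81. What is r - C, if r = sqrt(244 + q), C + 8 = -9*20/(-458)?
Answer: 1742/229 + 5*sqrt(13) ≈ 25.635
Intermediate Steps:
C = -1742/229 (C = -8 - 9*20/(-458) = -8 - 180*(-1/458) = -8 + 90/229 = -1742/229 ≈ -7.6070)
r = 5*sqrt(13) (r = sqrt(244 + 81) = sqrt(325) = 5*sqrt(13) ≈ 18.028)
r - C = 5*sqrt(13) - 1*(-1742/229) = 5*sqrt(13) + 1742/229 = 1742/229 + 5*sqrt(13)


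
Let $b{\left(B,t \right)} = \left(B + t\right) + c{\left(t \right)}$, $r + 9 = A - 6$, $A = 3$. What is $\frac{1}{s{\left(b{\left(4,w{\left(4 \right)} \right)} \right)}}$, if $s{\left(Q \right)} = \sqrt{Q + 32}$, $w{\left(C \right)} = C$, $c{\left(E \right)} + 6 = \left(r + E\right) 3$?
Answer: $\frac{\sqrt{10}}{10} \approx 0.31623$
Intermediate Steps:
$r = -12$ ($r = -9 + \left(3 - 6\right) = -9 - 3 = -12$)
$c{\left(E \right)} = -42 + 3 E$ ($c{\left(E \right)} = -6 + \left(-12 + E\right) 3 = -6 + \left(-36 + 3 E\right) = -42 + 3 E$)
$b{\left(B,t \right)} = -42 + B + 4 t$ ($b{\left(B,t \right)} = \left(B + t\right) + \left(-42 + 3 t\right) = -42 + B + 4 t$)
$s{\left(Q \right)} = \sqrt{32 + Q}$
$\frac{1}{s{\left(b{\left(4,w{\left(4 \right)} \right)} \right)}} = \frac{1}{\sqrt{32 + \left(-42 + 4 + 4 \cdot 4\right)}} = \frac{1}{\sqrt{32 + \left(-42 + 4 + 16\right)}} = \frac{1}{\sqrt{32 - 22}} = \frac{1}{\sqrt{10}} = \frac{\sqrt{10}}{10}$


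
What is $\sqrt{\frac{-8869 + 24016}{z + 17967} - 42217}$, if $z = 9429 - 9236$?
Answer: $\frac{i \sqrt{870142725355}}{4540} \approx 205.47 i$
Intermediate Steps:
$z = 193$ ($z = 9429 - 9236 = 193$)
$\sqrt{\frac{-8869 + 24016}{z + 17967} - 42217} = \sqrt{\frac{-8869 + 24016}{193 + 17967} - 42217} = \sqrt{\frac{15147}{18160} - 42217} = \sqrt{- \frac{766645573}{18160}} = \frac{i \sqrt{870142725355}}{4540}$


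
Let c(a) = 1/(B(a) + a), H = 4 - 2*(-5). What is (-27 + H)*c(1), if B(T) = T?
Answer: -13/2 ≈ -6.5000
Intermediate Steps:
H = 14 (H = 4 + 10 = 14)
c(a) = 1/(2*a) (c(a) = 1/(a + a) = 1/(2*a))
(-27 + H)*c(1) = (-27 + 14)*((½)/1) = -13/2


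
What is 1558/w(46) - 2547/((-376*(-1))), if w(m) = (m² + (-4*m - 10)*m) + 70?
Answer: -8873747/1266744 ≈ -7.0052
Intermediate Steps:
w(m) = 70 + m² + m*(-10 - 4*m) (w(m) = (m² + (-10 - 4*m)*m) + 70 = (m² + m*(-10 - 4*m)) + 70 = 70 + m² + m*(-10 - 4*m))
1558/w(46) - 2547/((-376*(-1))) = 1558/(70 - 10*46 - 3*46²) - 2547/((-376*(-1))) = 1558/(70 - 460 - 3*2116) - 2547/376 = 1558/(70 - 460 - 6348) - 2547*1/376 = 1558/(-6738) - 2547/376 = 1558*(-1/6738) - 2547/376 = -779/3369 - 2547/376 = -8873747/1266744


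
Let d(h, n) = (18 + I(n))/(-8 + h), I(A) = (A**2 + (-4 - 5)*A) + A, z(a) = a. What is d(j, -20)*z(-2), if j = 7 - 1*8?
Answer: 1156/9 ≈ 128.44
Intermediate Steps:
j = -1 (j = 7 - 8 = -1)
I(A) = A**2 - 8*A (I(A) = (A**2 - 9*A) + A = A**2 - 8*A)
d(h, n) = (18 + n*(-8 + n))/(-8 + h)
d(j, -20)*z(-2) = ((18 - 20*(-8 - 20))/(-8 - 1))*(-2) = ((18 - 20*(-28))/(-9))*(-2) = -(18 + 560)/9*(-2) = -1/9*578*(-2) = -578/9*(-2) = 1156/9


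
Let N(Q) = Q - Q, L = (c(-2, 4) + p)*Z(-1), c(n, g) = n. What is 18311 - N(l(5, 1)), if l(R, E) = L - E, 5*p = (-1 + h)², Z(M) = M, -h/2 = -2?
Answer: 18311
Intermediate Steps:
h = 4 (h = -2*(-2) = 4)
p = 9/5 (p = (-1 + 4)²/5 = (⅕)*3² = (⅕)*9 = 9/5 ≈ 1.8000)
L = ⅕ (L = (-2 + 9/5)*(-1) = -⅕*(-1) = ⅕ ≈ 0.20000)
l(R, E) = ⅕ - E
N(Q) = 0
18311 - N(l(5, 1)) = 18311 - 1*0 = 18311 + 0 = 18311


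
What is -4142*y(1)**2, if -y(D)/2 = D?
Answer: -16568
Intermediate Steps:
y(D) = -2*D
-4142*y(1)**2 = -4142*(-2*1)**2 = -4142*(-2)**2 = -4142*4 = -16568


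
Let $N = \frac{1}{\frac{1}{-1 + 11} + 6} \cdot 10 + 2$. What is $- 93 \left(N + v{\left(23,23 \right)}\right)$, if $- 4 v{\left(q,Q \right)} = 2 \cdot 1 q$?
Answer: $\frac{89187}{122} \approx 731.04$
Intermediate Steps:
$N = \frac{222}{61}$ ($N = \frac{1}{\frac{1}{10} + 6} \cdot 10 + 2 = \frac{1}{\frac{61}{10}} \cdot 10 + 2 = \frac{10}{61} \cdot 10 + 2 = \frac{100}{61} + 2 = \frac{222}{61} \approx 3.6393$)
$v{\left(q,Q \right)} = - \frac{q}{2}$ ($v{\left(q,Q \right)} = - \frac{2 \cdot 1 q}{4} = - \frac{2 q}{4} = - \frac{q}{2}$)
$- 93 \left(N + v{\left(23,23 \right)}\right) = - 93 \left(\frac{222}{61} - \frac{23}{2}\right) = \left(-93\right) \left(- \frac{959}{122}\right) = \frac{89187}{122}$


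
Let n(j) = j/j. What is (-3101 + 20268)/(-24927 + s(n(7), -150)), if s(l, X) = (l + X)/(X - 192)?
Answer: -5871114/8524885 ≈ -0.68870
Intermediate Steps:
n(j) = 1
s(l, X) = (X + l)/(-192 + X)
(-3101 + 20268)/(-24927 + s(n(7), -150)) = (-3101 + 20268)/(-24927 + (-150 + 1)/(-192 - 150)) = 17167/(-24927 - 149/(-342)) = 17167/(-24927 - 1/342*(-149)) = 17167/(-24927 + 149/342) = 17167/(-8524885/342) = 17167*(-342/8524885) = -5871114/8524885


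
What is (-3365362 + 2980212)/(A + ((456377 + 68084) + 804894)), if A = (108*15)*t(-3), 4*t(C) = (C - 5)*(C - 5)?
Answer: -15406/54211 ≈ -0.28419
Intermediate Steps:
t(C) = (-5 + C)²/4 (t(C) = ((C - 5)*(C - 5))/4 = ((-5 + C)*(-5 + C))/4 = (-5 + C)²/4)
A = 25920 (A = (108*15)*((-5 - 3)²/4) = 1620*((¼)*(-8)²) = 1620*((¼)*64) = 1620*16 = 25920)
(-3365362 + 2980212)/(A + ((456377 + 68084) + 804894)) = (-3365362 + 2980212)/(25920 + ((456377 + 68084) + 804894)) = -385150/(25920 + (524461 + 804894)) = -385150/(25920 + 1329355) = -385150/1355275 = -385150*1/1355275 = -15406/54211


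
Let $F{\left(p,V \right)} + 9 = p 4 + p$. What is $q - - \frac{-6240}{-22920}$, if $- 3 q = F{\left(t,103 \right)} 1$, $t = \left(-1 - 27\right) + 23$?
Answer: $\frac{6650}{573} \approx 11.606$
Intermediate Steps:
$t = -5$ ($t = -28 + 23 = -5$)
$F{\left(p,V \right)} = -9 + 5 p$ ($F{\left(p,V \right)} = -9 + \left(p 4 + p\right) = -9 + \left(4 p + p\right) = -9 + 5 p$)
$q = \frac{34}{3}$ ($q = - \frac{\left(-9 + 5 \left(-5\right)\right) 1}{3} = - \frac{\left(-9 - 25\right) 1}{3} = - \frac{\left(-34\right) 1}{3} = \left(- \frac{1}{3}\right) \left(-34\right) = \frac{34}{3} \approx 11.333$)
$q - - \frac{-6240}{-22920} = \frac{34}{3} - - \frac{-6240}{-22920} = \frac{34}{3} - - \frac{\left(-6240\right) \left(-1\right)}{22920} = \frac{34}{3} - \left(-1\right) \frac{52}{191} = \frac{34}{3} - - \frac{52}{191} = \frac{34}{3} + \frac{52}{191} = \frac{6650}{573}$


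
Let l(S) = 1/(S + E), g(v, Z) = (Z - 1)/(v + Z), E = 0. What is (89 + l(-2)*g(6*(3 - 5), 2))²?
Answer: 3171961/400 ≈ 7929.9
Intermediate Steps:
g(v, Z) = (-1 + Z)/(Z + v)
l(S) = 1/S (l(S) = 1/(S + 0) = 1/S)
(89 + l(-2)*g(6*(3 - 5), 2))² = (89 + ((-1 + 2)/(2 + 6*(3 - 5)))/(-2))² = (89 - 1/(2*(2 + 6*(-2))))² = (89 - 1/(2*(2 - 12)))² = (89 - 1/(2*(-10)))² = (89 - (-1)/20)² = (89 - ½*(-⅒))² = (89 + 1/20)² = (1781/20)² = 3171961/400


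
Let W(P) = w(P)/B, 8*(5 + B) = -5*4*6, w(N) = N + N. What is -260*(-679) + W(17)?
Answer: 1765383/10 ≈ 1.7654e+5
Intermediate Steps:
w(N) = 2*N
B = -20 (B = -5 + (-5*4*6)/8 = -5 + (-20*6)/8 = -5 + (1/8)*(-120) = -5 - 15 = -20)
W(P) = -P/10 (W(P) = (2*P)/(-20) = (2*P)*(-1/20) = -P/10)
-260*(-679) + W(17) = -260*(-679) - 1/10*17 = 176540 - 17/10 = 1765383/10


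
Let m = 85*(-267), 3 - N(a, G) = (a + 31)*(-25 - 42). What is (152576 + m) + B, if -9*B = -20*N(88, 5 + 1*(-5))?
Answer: 1328449/9 ≈ 1.4761e+5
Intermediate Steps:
N(a, G) = 2080 + 67*a (N(a, G) = 3 - (a + 31)*(-25 - 42) = 3 - (31 + a)*(-67) = 3 - (-2077 - 67*a) = 3 + (2077 + 67*a) = 2080 + 67*a)
m = -22695
B = 159520/9 (B = -(-20)*(2080 + 67*88)/9 = -(-20)*(2080 + 5896)/9 = -(-20)*7976/9 = -⅑*(-159520) = 159520/9 ≈ 17724.)
(152576 + m) + B = (152576 - 22695) + 159520/9 = 129881 + 159520/9 = 1328449/9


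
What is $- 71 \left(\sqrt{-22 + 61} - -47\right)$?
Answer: $-3337 - 71 \sqrt{39} \approx -3780.4$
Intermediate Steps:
$- 71 \left(\sqrt{-22 + 61} - -47\right) = - 71 \left(\sqrt{39} + \left(-30 + 77\right)\right) = - 71 \left(\sqrt{39} + 47\right) = - 71 \left(47 + \sqrt{39}\right) = -3337 - 71 \sqrt{39}$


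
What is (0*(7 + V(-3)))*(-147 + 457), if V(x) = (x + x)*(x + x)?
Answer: 0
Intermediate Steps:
V(x) = 4*x**2 (V(x) = (2*x)*(2*x) = 4*x**2)
(0*(7 + V(-3)))*(-147 + 457) = (0*(7 + 4*(-3)**2))*(-147 + 457) = (0*(7 + 4*9))*310 = (0*(7 + 36))*310 = (0*43)*310 = 0*310 = 0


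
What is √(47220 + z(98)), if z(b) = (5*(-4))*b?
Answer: 2*√11315 ≈ 212.74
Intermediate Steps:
z(b) = -20*b
√(47220 + z(98)) = √(47220 - 20*98) = √(47220 - 1960) = √45260 = 2*√11315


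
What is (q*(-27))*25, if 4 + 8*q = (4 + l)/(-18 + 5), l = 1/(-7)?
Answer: 263925/728 ≈ 362.53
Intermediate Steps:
l = -1/7 ≈ -0.14286
q = -391/728 (q = -1/2 + ((4 - 1/7)/(-18 + 5))/8 = -1/2 + ((27/7)/(-13))/8 = -1/2 + ((27/7)*(-1/13))/8 = -1/2 + (1/8)*(-27/91) = -1/2 - 27/728 = -391/728 ≈ -0.53709)
(q*(-27))*25 = -391/728*(-27)*25 = (10557/728)*25 = 263925/728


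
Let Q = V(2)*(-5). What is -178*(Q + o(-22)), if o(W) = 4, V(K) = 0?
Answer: -712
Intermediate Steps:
Q = 0 (Q = 0*(-5) = 0)
-178*(Q + o(-22)) = -178*(0 + 4) = -178*4 = -712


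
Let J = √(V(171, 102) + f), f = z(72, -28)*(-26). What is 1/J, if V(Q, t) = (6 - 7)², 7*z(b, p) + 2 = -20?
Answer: √4053/579 ≈ 0.10995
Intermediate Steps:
z(b, p) = -22/7 (z(b, p) = -2/7 + (⅐)*(-20) = -2/7 - 20/7 = -22/7)
V(Q, t) = 1 (V(Q, t) = (-1)² = 1)
f = 572/7 (f = -22/7*(-26) = 572/7 ≈ 81.714)
J = √4053/7 (J = √(1 + 572/7) = √(579/7) = √4053/7 ≈ 9.0947)
1/J = 1/(√4053/7) = √4053/579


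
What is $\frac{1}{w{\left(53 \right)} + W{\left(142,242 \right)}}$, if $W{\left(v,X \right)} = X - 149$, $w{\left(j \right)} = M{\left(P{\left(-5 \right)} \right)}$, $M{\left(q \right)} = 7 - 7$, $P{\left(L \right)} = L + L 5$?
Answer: $\frac{1}{93} \approx 0.010753$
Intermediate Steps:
$P{\left(L \right)} = 6 L$ ($P{\left(L \right)} = L + 5 L = 6 L$)
$M{\left(q \right)} = 0$ ($M{\left(q \right)} = 7 - 7 = 0$)
$w{\left(j \right)} = 0$
$W{\left(v,X \right)} = -149 + X$ ($W{\left(v,X \right)} = X - 149 = -149 + X$)
$\frac{1}{w{\left(53 \right)} + W{\left(142,242 \right)}} = \frac{1}{0 + \left(-149 + 242\right)} = \frac{1}{0 + 93} = \frac{1}{93}$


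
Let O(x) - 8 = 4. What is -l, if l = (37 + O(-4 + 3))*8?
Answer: -392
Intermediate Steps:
O(x) = 12 (O(x) = 8 + 4 = 12)
l = 392 (l = (37 + 12)*8 = 49*8 = 392)
-l = -1*392 = -392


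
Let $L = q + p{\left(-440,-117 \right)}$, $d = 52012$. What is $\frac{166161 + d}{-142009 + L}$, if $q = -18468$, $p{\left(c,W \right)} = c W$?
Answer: $- \frac{218173}{108997} \approx -2.0016$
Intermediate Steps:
$p{\left(c,W \right)} = W c$
$L = 33012$ ($L = -18468 - -51480 = -18468 + 51480 = 33012$)
$\frac{166161 + d}{-142009 + L} = \frac{166161 + 52012}{-142009 + 33012} = \frac{218173}{-108997} = 218173 \left(- \frac{1}{108997}\right) = - \frac{218173}{108997}$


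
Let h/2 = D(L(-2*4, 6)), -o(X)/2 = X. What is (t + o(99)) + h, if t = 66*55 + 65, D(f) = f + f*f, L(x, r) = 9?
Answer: 3677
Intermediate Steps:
o(X) = -2*X
D(f) = f + f²
h = 180 (h = 2*(9*(1 + 9)) = 2*(9*10) = 2*90 = 180)
t = 3695 (t = 3630 + 65 = 3695)
(t + o(99)) + h = (3695 - 2*99) + 180 = (3695 - 198) + 180 = 3497 + 180 = 3677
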